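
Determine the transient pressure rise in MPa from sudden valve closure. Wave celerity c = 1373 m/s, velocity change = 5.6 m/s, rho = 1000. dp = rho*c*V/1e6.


dp = 1000 * 1373 * 5.6 / 1e6 = 7.6888 MPa


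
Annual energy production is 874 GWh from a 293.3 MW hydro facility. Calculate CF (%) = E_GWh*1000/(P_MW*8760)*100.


CF = 874 * 1000 / (293.3 * 8760) * 100 = 34.0169 %


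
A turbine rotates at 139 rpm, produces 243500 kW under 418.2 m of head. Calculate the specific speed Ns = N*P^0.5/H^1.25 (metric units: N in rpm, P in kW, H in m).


Ns = 139 * 243500^0.5 / 418.2^1.25 = 36.2689


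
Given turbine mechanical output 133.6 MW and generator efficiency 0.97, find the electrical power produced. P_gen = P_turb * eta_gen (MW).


P_gen = 133.6 * 0.97 = 129.5920 MW


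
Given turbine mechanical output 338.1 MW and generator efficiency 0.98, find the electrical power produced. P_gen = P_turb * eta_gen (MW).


P_gen = 338.1 * 0.98 = 331.3380 MW


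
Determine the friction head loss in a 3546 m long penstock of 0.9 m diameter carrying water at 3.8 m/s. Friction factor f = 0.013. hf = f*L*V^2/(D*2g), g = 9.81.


hf = 0.013 * 3546 * 3.8^2 / (0.9 * 2 * 9.81) = 37.6971 m


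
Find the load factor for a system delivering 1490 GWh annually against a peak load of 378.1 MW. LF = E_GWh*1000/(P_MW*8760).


LF = 1490 * 1000 / (378.1 * 8760) = 0.4499


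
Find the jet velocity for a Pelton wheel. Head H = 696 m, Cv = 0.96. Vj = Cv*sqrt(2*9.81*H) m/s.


Vj = 0.96 * sqrt(2*9.81*696) = 112.1826 m/s


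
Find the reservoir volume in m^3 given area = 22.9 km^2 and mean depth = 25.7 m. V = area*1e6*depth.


V = 22.9 * 1e6 * 25.7 = 5.8853e+08 m^3


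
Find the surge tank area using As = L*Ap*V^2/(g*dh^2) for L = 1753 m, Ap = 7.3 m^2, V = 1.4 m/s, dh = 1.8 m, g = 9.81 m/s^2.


As = 1753 * 7.3 * 1.4^2 / (9.81 * 1.8^2) = 789.1269 m^2


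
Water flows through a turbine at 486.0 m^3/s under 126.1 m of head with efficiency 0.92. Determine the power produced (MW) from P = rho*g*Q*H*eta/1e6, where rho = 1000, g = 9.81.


P = 1000 * 9.81 * 486.0 * 126.1 * 0.92 / 1e6 = 553.1058 MW


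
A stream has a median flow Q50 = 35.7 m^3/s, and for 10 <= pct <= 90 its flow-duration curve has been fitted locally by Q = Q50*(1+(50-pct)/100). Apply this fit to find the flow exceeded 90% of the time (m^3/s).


Q = 35.7 * (1 + (50 - 90)/100) = 21.4200 m^3/s


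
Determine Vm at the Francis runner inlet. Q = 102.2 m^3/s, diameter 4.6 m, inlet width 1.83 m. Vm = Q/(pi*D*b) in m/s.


Vm = 102.2 / (pi * 4.6 * 1.83) = 3.8645 m/s


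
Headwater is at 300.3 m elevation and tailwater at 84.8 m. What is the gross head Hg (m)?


Hg = 300.3 - 84.8 = 215.5000 m


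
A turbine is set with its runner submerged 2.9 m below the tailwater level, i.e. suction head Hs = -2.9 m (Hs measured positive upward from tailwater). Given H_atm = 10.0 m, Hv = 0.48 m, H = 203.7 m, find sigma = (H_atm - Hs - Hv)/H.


sigma = (10.0 - (-2.9) - 0.48) / 203.7 = 0.0610


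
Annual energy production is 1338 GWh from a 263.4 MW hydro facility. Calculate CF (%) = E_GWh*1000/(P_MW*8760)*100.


CF = 1338 * 1000 / (263.4 * 8760) * 100 = 57.9877 %


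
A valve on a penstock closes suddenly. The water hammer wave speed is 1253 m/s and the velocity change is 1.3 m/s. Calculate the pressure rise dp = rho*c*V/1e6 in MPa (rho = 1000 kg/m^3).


dp = 1000 * 1253 * 1.3 / 1e6 = 1.6289 MPa


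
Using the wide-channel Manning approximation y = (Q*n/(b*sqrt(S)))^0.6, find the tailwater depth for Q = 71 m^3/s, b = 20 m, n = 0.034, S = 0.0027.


y = (71 * 0.034 / (20 * 0.0027^0.5))^0.6 = 1.6581 m


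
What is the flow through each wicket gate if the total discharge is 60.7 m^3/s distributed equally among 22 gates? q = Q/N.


q = 60.7 / 22 = 2.7591 m^3/s


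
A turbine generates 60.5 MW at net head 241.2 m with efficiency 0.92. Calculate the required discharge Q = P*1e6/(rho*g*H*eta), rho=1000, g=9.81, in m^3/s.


Q = 60.5 * 1e6 / (1000 * 9.81 * 241.2 * 0.92) = 27.7921 m^3/s


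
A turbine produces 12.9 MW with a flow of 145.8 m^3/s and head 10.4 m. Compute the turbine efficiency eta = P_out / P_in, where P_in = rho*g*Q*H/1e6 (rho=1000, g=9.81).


P_in = 1000 * 9.81 * 145.8 * 10.4 / 1e6 = 14.8751 MW
eta = 12.9 / 14.8751 = 0.8672


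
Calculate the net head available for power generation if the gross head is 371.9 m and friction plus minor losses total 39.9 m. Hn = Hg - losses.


Hn = 371.9 - 39.9 = 332.0000 m


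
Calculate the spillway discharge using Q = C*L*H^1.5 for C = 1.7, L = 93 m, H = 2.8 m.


Q = 1.7 * 93 * 2.8^1.5 = 740.7453 m^3/s


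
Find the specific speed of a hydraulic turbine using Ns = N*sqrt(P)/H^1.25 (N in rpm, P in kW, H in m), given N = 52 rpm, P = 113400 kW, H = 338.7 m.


Ns = 52 * 113400^0.5 / 338.7^1.25 = 12.0515


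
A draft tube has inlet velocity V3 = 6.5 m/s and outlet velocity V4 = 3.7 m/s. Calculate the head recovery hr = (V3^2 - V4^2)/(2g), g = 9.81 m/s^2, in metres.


hr = (6.5^2 - 3.7^2) / (2*9.81) = 1.4557 m


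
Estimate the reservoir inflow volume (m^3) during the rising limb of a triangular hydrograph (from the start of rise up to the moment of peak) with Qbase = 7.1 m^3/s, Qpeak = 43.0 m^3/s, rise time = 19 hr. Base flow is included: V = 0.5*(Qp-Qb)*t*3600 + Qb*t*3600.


V = 0.5*(43.0 - 7.1)*19*3600 + 7.1*19*3600 = 1.7134e+06 m^3


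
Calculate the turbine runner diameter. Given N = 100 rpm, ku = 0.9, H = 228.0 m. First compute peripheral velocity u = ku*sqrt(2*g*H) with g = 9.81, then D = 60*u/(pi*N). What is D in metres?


u = 0.9 * sqrt(2*9.81*228.0) = 60.1949 m/s
D = 60 * 60.1949 / (pi * 100) = 11.4964 m


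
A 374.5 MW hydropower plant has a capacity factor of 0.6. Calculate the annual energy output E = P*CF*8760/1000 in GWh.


E = 374.5 * 0.6 * 8760 / 1000 = 1968.3720 GWh


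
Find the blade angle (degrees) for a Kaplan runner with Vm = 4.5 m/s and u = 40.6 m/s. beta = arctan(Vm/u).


beta = arctan(4.5 / 40.6) = 6.3247 degrees


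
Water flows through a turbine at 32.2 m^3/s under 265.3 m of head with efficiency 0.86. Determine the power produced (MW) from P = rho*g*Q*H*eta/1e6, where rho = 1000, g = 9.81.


P = 1000 * 9.81 * 32.2 * 265.3 * 0.86 / 1e6 = 72.0710 MW


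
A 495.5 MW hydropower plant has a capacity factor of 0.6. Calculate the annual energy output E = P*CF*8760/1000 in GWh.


E = 495.5 * 0.6 * 8760 / 1000 = 2604.3480 GWh


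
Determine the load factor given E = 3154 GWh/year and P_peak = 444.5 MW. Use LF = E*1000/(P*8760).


LF = 3154 * 1000 / (444.5 * 8760) = 0.8100


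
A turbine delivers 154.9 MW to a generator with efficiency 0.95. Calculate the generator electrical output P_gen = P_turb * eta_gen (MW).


P_gen = 154.9 * 0.95 = 147.1550 MW


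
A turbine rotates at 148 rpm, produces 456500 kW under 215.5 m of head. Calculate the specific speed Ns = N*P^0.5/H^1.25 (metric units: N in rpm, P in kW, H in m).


Ns = 148 * 456500^0.5 / 215.5^1.25 = 121.1081


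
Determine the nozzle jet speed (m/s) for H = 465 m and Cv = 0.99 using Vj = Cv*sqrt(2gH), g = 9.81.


Vj = 0.99 * sqrt(2*9.81*465) = 94.5608 m/s


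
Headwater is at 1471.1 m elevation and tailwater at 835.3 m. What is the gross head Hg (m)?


Hg = 1471.1 - 835.3 = 635.8000 m


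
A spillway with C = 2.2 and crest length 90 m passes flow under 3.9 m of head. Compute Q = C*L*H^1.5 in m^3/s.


Q = 2.2 * 90 * 3.9^1.5 = 1524.9728 m^3/s


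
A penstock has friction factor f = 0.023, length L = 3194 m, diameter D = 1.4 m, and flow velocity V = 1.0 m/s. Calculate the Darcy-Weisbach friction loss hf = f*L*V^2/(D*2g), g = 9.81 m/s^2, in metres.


hf = 0.023 * 3194 * 1.0^2 / (1.4 * 2 * 9.81) = 2.6745 m


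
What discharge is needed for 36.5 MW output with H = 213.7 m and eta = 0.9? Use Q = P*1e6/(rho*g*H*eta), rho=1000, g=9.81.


Q = 36.5 * 1e6 / (1000 * 9.81 * 213.7 * 0.9) = 19.3454 m^3/s


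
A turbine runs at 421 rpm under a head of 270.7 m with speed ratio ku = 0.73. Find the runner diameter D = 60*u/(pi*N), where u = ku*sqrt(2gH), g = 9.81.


u = 0.73 * sqrt(2*9.81*270.7) = 53.2006 m/s
D = 60 * 53.2006 / (pi * 421) = 2.4134 m


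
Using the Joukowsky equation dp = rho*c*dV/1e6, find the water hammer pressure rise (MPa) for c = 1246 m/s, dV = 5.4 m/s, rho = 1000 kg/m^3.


dp = 1000 * 1246 * 5.4 / 1e6 = 6.7284 MPa


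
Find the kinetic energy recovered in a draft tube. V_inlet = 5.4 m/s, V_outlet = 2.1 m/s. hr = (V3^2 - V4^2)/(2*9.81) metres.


hr = (5.4^2 - 2.1^2) / (2*9.81) = 1.2615 m


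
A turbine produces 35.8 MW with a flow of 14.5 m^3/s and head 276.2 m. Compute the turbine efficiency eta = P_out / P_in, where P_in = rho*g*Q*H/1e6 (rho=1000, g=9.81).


P_in = 1000 * 9.81 * 14.5 * 276.2 / 1e6 = 39.2881 MW
eta = 35.8 / 39.2881 = 0.9112


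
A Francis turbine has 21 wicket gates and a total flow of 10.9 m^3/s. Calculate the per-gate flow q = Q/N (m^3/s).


q = 10.9 / 21 = 0.5190 m^3/s


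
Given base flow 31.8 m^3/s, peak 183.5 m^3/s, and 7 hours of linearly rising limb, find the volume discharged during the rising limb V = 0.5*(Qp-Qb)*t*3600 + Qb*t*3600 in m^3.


V = 0.5*(183.5 - 31.8)*7*3600 + 31.8*7*3600 = 2.7128e+06 m^3


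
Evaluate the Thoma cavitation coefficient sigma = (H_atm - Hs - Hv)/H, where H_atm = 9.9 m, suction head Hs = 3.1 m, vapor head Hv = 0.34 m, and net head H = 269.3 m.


sigma = (9.9 - 3.1 - 0.34) / 269.3 = 0.0240


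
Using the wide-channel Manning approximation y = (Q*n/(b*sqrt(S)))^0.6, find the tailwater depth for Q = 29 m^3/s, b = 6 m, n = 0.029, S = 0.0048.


y = (29 * 0.029 / (6 * 0.0048^0.5))^0.6 = 1.5262 m


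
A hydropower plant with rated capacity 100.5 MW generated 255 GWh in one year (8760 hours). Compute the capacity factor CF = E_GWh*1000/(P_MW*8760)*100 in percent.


CF = 255 * 1000 / (100.5 * 8760) * 100 = 28.9648 %


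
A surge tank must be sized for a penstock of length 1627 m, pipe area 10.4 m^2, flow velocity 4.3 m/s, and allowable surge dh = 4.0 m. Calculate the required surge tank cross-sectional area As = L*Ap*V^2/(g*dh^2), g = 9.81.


As = 1627 * 10.4 * 4.3^2 / (9.81 * 4.0^2) = 1993.2823 m^2


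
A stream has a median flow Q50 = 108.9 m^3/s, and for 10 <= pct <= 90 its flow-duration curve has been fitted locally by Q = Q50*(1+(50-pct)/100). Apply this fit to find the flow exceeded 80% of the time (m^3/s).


Q = 108.9 * (1 + (50 - 80)/100) = 76.2300 m^3/s


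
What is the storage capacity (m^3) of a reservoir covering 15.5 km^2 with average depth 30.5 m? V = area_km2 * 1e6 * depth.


V = 15.5 * 1e6 * 30.5 = 4.7275e+08 m^3


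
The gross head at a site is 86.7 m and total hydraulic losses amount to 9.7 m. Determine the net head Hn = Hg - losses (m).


Hn = 86.7 - 9.7 = 77.0000 m


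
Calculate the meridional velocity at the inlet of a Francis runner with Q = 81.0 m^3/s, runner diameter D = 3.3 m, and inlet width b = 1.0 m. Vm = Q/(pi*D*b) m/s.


Vm = 81.0 / (pi * 3.3 * 1.0) = 7.8131 m/s


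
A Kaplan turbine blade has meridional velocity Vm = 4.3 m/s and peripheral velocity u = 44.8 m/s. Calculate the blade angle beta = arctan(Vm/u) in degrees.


beta = arctan(4.3 / 44.8) = 5.4826 degrees


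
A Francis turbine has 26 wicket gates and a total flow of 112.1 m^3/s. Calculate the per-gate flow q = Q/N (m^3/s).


q = 112.1 / 26 = 4.3115 m^3/s


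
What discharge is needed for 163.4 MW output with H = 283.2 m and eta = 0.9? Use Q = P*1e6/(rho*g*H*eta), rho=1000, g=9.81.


Q = 163.4 * 1e6 / (1000 * 9.81 * 283.2 * 0.9) = 65.3503 m^3/s


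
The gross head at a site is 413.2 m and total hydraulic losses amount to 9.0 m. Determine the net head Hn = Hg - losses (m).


Hn = 413.2 - 9.0 = 404.2000 m


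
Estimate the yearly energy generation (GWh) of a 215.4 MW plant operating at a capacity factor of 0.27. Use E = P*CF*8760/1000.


E = 215.4 * 0.27 * 8760 / 1000 = 509.4641 GWh


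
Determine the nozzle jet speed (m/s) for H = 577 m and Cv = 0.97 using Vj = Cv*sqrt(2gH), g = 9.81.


Vj = 0.97 * sqrt(2*9.81*577) = 103.2070 m/s


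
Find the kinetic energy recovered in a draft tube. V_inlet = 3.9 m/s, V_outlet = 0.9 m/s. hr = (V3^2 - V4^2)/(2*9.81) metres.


hr = (3.9^2 - 0.9^2) / (2*9.81) = 0.7339 m


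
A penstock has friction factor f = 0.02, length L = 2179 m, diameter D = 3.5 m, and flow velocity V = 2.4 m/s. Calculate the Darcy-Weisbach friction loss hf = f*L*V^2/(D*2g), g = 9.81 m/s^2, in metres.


hf = 0.02 * 2179 * 2.4^2 / (3.5 * 2 * 9.81) = 3.6555 m


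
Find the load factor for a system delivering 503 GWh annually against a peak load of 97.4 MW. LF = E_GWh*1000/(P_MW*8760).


LF = 503 * 1000 / (97.4 * 8760) = 0.5895


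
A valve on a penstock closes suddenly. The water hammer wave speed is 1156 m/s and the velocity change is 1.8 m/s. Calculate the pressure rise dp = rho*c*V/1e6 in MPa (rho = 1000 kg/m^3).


dp = 1000 * 1156 * 1.8 / 1e6 = 2.0808 MPa


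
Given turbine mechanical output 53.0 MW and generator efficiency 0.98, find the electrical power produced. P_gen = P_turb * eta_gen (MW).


P_gen = 53.0 * 0.98 = 51.9400 MW


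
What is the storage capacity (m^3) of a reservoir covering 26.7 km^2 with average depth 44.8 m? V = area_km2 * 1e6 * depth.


V = 26.7 * 1e6 * 44.8 = 1.1962e+09 m^3


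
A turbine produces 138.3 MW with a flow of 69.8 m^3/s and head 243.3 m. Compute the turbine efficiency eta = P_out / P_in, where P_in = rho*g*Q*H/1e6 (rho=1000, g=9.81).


P_in = 1000 * 9.81 * 69.8 * 243.3 / 1e6 = 166.5968 MW
eta = 138.3 / 166.5968 = 0.8301


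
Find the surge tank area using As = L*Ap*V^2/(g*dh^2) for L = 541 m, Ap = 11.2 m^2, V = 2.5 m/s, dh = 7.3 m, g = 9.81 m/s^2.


As = 541 * 11.2 * 2.5^2 / (9.81 * 7.3^2) = 72.4404 m^2


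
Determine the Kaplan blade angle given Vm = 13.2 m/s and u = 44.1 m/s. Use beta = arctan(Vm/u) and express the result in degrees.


beta = arctan(13.2 / 44.1) = 16.6635 degrees


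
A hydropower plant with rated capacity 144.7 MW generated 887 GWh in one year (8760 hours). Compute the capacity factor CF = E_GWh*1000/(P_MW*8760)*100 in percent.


CF = 887 * 1000 / (144.7 * 8760) * 100 = 69.9763 %


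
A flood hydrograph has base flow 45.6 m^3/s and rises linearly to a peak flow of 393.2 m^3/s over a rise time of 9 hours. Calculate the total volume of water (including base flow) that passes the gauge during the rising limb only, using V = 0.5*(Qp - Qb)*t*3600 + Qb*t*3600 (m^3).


V = 0.5*(393.2 - 45.6)*9*3600 + 45.6*9*3600 = 7.1086e+06 m^3


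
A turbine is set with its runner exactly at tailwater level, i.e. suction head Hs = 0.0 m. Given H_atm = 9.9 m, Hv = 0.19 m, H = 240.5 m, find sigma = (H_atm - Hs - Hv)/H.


sigma = (9.9 - 0.0 - 0.19) / 240.5 = 0.0404


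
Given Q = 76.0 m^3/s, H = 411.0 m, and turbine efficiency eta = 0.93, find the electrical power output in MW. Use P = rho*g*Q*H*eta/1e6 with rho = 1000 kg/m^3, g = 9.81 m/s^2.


P = 1000 * 9.81 * 76.0 * 411.0 * 0.93 / 1e6 = 284.9754 MW


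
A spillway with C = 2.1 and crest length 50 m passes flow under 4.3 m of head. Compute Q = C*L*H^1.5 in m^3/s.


Q = 2.1 * 50 * 4.3^1.5 = 936.2503 m^3/s


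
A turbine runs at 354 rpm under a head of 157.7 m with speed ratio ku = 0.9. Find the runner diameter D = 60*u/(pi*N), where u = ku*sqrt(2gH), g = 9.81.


u = 0.9 * sqrt(2*9.81*157.7) = 50.0620 m/s
D = 60 * 50.0620 / (pi * 354) = 2.7009 m


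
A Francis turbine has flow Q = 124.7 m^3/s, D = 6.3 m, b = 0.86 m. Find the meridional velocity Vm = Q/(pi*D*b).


Vm = 124.7 / (pi * 6.3 * 0.86) = 7.3262 m/s


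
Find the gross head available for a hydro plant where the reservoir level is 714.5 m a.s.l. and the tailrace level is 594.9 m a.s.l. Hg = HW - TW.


Hg = 714.5 - 594.9 = 119.6000 m


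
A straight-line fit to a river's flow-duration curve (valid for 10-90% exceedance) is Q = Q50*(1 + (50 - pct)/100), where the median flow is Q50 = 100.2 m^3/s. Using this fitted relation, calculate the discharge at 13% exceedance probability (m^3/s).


Q = 100.2 * (1 + (50 - 13)/100) = 137.2740 m^3/s


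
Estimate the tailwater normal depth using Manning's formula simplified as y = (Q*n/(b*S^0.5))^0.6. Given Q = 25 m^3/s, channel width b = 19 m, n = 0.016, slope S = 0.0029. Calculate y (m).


y = (25 * 0.016 / (19 * 0.0029^0.5))^0.6 = 0.5692 m


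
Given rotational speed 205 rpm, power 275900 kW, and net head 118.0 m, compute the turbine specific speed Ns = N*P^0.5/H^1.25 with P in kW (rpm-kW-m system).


Ns = 205 * 275900^0.5 / 118.0^1.25 = 276.8708


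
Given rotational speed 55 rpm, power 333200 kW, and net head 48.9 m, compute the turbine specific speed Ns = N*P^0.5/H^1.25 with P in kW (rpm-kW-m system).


Ns = 55 * 333200^0.5 / 48.9^1.25 = 245.5156


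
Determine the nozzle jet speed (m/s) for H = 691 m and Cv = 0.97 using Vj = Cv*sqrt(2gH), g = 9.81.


Vj = 0.97 * sqrt(2*9.81*691) = 112.9432 m/s


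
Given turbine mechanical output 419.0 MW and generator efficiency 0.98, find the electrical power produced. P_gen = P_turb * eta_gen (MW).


P_gen = 419.0 * 0.98 = 410.6200 MW


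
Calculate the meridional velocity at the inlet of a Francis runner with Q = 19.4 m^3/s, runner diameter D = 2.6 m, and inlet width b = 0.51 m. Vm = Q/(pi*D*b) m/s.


Vm = 19.4 / (pi * 2.6 * 0.51) = 4.6570 m/s


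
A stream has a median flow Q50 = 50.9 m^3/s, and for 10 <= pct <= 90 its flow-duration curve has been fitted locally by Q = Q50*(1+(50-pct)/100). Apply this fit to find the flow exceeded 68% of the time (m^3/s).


Q = 50.9 * (1 + (50 - 68)/100) = 41.7380 m^3/s


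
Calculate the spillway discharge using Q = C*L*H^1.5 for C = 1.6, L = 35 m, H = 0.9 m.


Q = 1.6 * 35 * 0.9^1.5 = 47.8136 m^3/s


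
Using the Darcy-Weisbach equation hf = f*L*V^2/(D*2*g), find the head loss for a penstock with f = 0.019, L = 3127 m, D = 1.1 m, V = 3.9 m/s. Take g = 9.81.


hf = 0.019 * 3127 * 3.9^2 / (1.1 * 2 * 9.81) = 41.8715 m


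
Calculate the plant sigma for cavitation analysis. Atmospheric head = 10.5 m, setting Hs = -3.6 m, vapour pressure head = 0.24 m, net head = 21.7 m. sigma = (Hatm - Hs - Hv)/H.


sigma = (10.5 - (-3.6) - 0.24) / 21.7 = 0.6387


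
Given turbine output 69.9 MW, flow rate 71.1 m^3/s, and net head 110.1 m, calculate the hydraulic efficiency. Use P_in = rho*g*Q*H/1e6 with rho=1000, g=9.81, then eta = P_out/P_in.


P_in = 1000 * 9.81 * 71.1 * 110.1 / 1e6 = 76.7938 MW
eta = 69.9 / 76.7938 = 0.9102


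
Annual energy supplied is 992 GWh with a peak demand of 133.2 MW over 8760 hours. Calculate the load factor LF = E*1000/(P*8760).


LF = 992 * 1000 / (133.2 * 8760) = 0.8502


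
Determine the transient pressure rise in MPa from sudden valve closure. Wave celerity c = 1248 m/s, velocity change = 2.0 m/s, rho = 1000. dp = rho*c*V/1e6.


dp = 1000 * 1248 * 2.0 / 1e6 = 2.4960 MPa


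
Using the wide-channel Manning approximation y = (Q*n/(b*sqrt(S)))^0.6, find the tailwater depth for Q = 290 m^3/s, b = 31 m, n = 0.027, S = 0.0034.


y = (290 * 0.027 / (31 * 0.0034^0.5))^0.6 = 2.4099 m


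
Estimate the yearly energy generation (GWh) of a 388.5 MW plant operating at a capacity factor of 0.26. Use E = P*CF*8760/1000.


E = 388.5 * 0.26 * 8760 / 1000 = 884.8476 GWh


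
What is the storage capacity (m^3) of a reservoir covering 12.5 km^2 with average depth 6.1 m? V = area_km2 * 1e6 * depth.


V = 12.5 * 1e6 * 6.1 = 7.6250e+07 m^3


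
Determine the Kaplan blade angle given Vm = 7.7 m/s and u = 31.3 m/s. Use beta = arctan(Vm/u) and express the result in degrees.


beta = arctan(7.7 / 31.3) = 13.8207 degrees


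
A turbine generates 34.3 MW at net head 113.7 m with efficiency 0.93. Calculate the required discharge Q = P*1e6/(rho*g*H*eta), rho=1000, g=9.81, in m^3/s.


Q = 34.3 * 1e6 / (1000 * 9.81 * 113.7 * 0.93) = 33.0660 m^3/s


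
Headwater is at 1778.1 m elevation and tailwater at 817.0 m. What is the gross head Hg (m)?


Hg = 1778.1 - 817.0 = 961.1000 m


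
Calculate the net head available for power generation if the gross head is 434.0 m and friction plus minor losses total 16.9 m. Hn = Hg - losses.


Hn = 434.0 - 16.9 = 417.1000 m


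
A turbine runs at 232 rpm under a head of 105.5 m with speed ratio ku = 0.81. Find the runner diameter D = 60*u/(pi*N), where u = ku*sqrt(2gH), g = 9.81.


u = 0.81 * sqrt(2*9.81*105.5) = 36.8520 m/s
D = 60 * 36.8520 / (pi * 232) = 3.0337 m


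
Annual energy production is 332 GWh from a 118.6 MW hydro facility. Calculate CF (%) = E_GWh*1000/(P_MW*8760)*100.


CF = 332 * 1000 / (118.6 * 8760) * 100 = 31.9558 %


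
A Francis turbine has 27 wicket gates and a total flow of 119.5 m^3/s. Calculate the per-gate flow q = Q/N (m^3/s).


q = 119.5 / 27 = 4.4259 m^3/s


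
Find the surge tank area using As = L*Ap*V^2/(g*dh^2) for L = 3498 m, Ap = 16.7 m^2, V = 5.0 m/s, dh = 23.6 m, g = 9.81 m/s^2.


As = 3498 * 16.7 * 5.0^2 / (9.81 * 23.6^2) = 267.2903 m^2


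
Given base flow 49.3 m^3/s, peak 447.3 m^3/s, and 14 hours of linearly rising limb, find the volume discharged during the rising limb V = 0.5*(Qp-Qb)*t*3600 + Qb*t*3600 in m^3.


V = 0.5*(447.3 - 49.3)*14*3600 + 49.3*14*3600 = 1.2514e+07 m^3


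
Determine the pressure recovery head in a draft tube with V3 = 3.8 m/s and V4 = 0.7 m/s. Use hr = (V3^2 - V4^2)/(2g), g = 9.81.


hr = (3.8^2 - 0.7^2) / (2*9.81) = 0.7110 m


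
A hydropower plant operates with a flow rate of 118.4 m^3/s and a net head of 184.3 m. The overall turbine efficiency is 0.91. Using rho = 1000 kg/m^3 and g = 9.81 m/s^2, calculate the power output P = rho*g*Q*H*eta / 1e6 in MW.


P = 1000 * 9.81 * 118.4 * 184.3 * 0.91 / 1e6 = 194.7993 MW


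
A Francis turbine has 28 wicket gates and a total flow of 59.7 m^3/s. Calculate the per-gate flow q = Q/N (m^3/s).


q = 59.7 / 28 = 2.1321 m^3/s


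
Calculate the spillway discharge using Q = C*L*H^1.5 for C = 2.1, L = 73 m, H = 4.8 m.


Q = 2.1 * 73 * 4.8^1.5 = 1612.1447 m^3/s


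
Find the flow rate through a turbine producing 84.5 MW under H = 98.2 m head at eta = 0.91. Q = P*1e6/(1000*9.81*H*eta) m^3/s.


Q = 84.5 * 1e6 / (1000 * 9.81 * 98.2 * 0.91) = 96.3906 m^3/s


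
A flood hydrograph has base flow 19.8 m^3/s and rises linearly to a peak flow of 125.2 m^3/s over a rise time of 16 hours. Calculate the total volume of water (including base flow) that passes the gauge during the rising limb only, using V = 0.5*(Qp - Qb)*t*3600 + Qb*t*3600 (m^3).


V = 0.5*(125.2 - 19.8)*16*3600 + 19.8*16*3600 = 4.1760e+06 m^3


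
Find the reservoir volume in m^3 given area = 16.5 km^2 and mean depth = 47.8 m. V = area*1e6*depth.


V = 16.5 * 1e6 * 47.8 = 7.8870e+08 m^3


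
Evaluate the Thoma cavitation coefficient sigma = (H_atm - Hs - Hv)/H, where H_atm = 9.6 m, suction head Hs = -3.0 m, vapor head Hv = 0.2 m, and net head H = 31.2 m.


sigma = (9.6 - (-3.0) - 0.2) / 31.2 = 0.3974


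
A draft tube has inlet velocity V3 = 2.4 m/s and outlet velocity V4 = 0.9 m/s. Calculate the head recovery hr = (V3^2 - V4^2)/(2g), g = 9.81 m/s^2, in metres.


hr = (2.4^2 - 0.9^2) / (2*9.81) = 0.2523 m


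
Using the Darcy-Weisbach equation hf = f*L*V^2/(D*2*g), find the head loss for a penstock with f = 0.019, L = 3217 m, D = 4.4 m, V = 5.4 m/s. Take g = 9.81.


hf = 0.019 * 3217 * 5.4^2 / (4.4 * 2 * 9.81) = 20.6462 m


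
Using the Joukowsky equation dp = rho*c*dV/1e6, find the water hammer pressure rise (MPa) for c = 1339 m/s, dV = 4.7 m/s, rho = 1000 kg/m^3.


dp = 1000 * 1339 * 4.7 / 1e6 = 6.2933 MPa


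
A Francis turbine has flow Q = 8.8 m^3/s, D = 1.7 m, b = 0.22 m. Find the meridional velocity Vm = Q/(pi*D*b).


Vm = 8.8 / (pi * 1.7 * 0.22) = 7.4896 m/s


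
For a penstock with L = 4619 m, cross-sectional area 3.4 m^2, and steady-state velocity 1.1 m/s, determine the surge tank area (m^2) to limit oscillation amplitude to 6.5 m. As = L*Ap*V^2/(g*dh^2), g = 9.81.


As = 4619 * 3.4 * 1.1^2 / (9.81 * 6.5^2) = 45.8476 m^2


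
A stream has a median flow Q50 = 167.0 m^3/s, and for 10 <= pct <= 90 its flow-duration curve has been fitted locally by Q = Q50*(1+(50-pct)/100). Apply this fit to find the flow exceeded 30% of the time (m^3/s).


Q = 167.0 * (1 + (50 - 30)/100) = 200.4000 m^3/s


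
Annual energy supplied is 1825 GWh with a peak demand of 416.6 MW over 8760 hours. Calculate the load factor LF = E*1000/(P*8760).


LF = 1825 * 1000 / (416.6 * 8760) = 0.5001


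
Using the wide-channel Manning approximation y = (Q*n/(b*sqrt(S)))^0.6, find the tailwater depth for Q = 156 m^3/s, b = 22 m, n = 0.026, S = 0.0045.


y = (156 * 0.026 / (22 * 0.0045^0.5))^0.6 = 1.8342 m


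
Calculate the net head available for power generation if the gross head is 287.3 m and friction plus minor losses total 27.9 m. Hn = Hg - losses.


Hn = 287.3 - 27.9 = 259.4000 m


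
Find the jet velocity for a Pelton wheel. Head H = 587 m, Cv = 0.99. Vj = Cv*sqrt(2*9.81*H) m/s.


Vj = 0.99 * sqrt(2*9.81*587) = 106.2438 m/s


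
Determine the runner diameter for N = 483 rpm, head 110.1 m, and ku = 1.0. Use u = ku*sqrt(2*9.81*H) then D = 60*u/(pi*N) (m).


u = 1.0 * sqrt(2*9.81*110.1) = 46.4775 m/s
D = 60 * 46.4775 / (pi * 483) = 1.8378 m


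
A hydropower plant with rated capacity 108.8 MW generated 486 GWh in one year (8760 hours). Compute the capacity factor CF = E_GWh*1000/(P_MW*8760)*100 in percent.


CF = 486 * 1000 / (108.8 * 8760) * 100 = 50.9921 %


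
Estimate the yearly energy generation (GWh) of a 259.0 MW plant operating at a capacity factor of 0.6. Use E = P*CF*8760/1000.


E = 259.0 * 0.6 * 8760 / 1000 = 1361.3040 GWh


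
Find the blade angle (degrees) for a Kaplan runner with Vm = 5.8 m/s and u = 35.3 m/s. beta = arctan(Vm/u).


beta = arctan(5.8 / 35.3) = 9.3307 degrees


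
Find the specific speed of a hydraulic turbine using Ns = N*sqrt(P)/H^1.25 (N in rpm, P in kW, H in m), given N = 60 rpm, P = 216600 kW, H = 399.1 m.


Ns = 60 * 216600^0.5 / 399.1^1.25 = 15.6541


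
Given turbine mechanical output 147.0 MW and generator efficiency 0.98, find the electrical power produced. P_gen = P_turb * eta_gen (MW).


P_gen = 147.0 * 0.98 = 144.0600 MW


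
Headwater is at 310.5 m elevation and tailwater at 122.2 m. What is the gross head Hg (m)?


Hg = 310.5 - 122.2 = 188.3000 m


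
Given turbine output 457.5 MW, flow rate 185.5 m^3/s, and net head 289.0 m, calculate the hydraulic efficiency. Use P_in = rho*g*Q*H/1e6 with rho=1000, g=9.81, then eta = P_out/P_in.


P_in = 1000 * 9.81 * 185.5 * 289.0 / 1e6 = 525.9092 MW
eta = 457.5 / 525.9092 = 0.8699


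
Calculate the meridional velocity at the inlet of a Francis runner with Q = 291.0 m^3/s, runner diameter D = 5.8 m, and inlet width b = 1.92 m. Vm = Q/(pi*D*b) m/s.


Vm = 291.0 / (pi * 5.8 * 1.92) = 8.3179 m/s


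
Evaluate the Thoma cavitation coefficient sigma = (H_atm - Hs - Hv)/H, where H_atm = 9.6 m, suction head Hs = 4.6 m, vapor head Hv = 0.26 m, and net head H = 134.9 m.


sigma = (9.6 - 4.6 - 0.26) / 134.9 = 0.0351


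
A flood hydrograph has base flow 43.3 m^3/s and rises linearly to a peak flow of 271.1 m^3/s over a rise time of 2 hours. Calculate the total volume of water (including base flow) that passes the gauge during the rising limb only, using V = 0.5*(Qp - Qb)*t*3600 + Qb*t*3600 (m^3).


V = 0.5*(271.1 - 43.3)*2*3600 + 43.3*2*3600 = 1.1318e+06 m^3


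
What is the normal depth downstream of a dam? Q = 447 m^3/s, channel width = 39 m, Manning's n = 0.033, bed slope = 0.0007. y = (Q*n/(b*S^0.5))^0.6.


y = (447 * 0.033 / (39 * 0.0007^0.5))^0.6 = 4.9332 m


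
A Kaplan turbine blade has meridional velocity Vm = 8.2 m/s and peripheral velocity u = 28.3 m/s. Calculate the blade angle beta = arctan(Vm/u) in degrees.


beta = arctan(8.2 / 28.3) = 16.1591 degrees


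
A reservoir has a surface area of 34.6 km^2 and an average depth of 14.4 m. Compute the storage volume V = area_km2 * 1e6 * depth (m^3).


V = 34.6 * 1e6 * 14.4 = 4.9824e+08 m^3


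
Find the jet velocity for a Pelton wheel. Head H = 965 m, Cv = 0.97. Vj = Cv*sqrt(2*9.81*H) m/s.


Vj = 0.97 * sqrt(2*9.81*965) = 133.4704 m/s


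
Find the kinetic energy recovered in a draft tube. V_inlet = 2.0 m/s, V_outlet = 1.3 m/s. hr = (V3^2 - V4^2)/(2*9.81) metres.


hr = (2.0^2 - 1.3^2) / (2*9.81) = 0.1177 m


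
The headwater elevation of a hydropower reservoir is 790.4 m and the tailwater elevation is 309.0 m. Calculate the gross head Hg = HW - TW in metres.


Hg = 790.4 - 309.0 = 481.4000 m


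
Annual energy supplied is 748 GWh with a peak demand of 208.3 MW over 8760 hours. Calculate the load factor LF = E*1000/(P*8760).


LF = 748 * 1000 / (208.3 * 8760) = 0.4099


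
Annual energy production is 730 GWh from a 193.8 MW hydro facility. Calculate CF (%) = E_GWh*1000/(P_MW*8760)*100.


CF = 730 * 1000 / (193.8 * 8760) * 100 = 42.9997 %


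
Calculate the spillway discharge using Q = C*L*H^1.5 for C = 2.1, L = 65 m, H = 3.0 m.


Q = 2.1 * 65 * 3.0^1.5 = 709.2748 m^3/s


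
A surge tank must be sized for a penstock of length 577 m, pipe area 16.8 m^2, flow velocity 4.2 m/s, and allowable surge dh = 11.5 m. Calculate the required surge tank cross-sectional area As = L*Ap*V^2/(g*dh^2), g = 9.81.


As = 577 * 16.8 * 4.2^2 / (9.81 * 11.5^2) = 131.8011 m^2


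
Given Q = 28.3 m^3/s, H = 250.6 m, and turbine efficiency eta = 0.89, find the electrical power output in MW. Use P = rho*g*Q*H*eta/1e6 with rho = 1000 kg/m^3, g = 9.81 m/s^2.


P = 1000 * 9.81 * 28.3 * 250.6 * 0.89 / 1e6 = 61.9194 MW


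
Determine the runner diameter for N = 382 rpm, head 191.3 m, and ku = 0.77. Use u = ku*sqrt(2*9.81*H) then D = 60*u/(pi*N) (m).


u = 0.77 * sqrt(2*9.81*191.3) = 47.1735 m/s
D = 60 * 47.1735 / (pi * 382) = 2.3585 m


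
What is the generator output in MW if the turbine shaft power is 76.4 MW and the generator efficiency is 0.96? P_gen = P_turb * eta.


P_gen = 76.4 * 0.96 = 73.3440 MW


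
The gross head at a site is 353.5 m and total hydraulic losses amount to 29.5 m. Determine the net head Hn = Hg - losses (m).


Hn = 353.5 - 29.5 = 324.0000 m


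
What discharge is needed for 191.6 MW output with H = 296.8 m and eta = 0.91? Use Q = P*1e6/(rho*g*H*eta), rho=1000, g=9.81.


Q = 191.6 * 1e6 / (1000 * 9.81 * 296.8 * 0.91) = 72.3138 m^3/s


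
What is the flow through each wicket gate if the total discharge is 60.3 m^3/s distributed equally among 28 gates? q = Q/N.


q = 60.3 / 28 = 2.1536 m^3/s


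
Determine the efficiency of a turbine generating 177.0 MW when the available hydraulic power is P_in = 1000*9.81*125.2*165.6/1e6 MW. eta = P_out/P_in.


P_in = 1000 * 9.81 * 125.2 * 165.6 / 1e6 = 203.3919 MW
eta = 177.0 / 203.3919 = 0.8702


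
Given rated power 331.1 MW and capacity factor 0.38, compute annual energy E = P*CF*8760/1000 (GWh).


E = 331.1 * 0.38 * 8760 / 1000 = 1102.1657 GWh


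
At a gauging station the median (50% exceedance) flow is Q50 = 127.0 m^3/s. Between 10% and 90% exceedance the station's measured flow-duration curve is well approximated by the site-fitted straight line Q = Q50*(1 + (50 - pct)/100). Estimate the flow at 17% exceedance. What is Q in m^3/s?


Q = 127.0 * (1 + (50 - 17)/100) = 168.9100 m^3/s


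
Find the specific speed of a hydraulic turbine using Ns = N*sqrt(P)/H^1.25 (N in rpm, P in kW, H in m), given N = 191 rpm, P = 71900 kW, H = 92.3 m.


Ns = 191 * 71900^0.5 / 92.3^1.25 = 179.0176


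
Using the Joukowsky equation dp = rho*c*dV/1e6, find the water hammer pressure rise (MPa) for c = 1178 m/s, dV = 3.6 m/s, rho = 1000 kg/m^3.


dp = 1000 * 1178 * 3.6 / 1e6 = 4.2408 MPa


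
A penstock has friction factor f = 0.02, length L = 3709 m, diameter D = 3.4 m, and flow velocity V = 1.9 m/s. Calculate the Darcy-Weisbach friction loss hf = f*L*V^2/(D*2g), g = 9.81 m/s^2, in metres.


hf = 0.02 * 3709 * 1.9^2 / (3.4 * 2 * 9.81) = 4.0144 m


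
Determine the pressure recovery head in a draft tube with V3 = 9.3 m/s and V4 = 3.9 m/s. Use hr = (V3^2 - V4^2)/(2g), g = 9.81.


hr = (9.3^2 - 3.9^2) / (2*9.81) = 3.6330 m


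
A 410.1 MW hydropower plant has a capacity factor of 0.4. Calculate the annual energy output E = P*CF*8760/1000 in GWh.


E = 410.1 * 0.4 * 8760 / 1000 = 1436.9904 GWh


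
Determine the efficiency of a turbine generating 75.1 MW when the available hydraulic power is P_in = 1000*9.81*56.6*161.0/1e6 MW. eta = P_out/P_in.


P_in = 1000 * 9.81 * 56.6 * 161.0 / 1e6 = 89.3946 MW
eta = 75.1 / 89.3946 = 0.8401


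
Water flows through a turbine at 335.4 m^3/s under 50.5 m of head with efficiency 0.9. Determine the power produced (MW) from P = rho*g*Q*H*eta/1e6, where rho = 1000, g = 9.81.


P = 1000 * 9.81 * 335.4 * 50.5 * 0.9 / 1e6 = 149.5430 MW


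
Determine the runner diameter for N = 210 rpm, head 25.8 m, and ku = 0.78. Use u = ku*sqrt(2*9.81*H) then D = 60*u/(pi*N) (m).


u = 0.78 * sqrt(2*9.81*25.8) = 17.5491 m/s
D = 60 * 17.5491 / (pi * 210) = 1.5960 m


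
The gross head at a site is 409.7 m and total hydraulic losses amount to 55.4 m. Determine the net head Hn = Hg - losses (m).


Hn = 409.7 - 55.4 = 354.3000 m


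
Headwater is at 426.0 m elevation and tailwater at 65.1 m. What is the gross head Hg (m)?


Hg = 426.0 - 65.1 = 360.9000 m


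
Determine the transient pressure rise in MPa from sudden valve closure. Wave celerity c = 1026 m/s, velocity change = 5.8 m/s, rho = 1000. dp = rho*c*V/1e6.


dp = 1000 * 1026 * 5.8 / 1e6 = 5.9508 MPa


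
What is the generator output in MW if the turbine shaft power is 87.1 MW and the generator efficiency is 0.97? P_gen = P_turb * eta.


P_gen = 87.1 * 0.97 = 84.4870 MW


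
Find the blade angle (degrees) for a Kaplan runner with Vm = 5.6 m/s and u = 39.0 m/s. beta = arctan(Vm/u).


beta = arctan(5.6 / 39.0) = 8.1712 degrees


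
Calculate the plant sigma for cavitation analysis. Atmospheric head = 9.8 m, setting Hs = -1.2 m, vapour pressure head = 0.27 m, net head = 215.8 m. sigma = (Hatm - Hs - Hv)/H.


sigma = (9.8 - (-1.2) - 0.27) / 215.8 = 0.0497


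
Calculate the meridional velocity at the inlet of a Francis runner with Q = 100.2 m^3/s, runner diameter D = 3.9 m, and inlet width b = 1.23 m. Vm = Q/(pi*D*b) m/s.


Vm = 100.2 / (pi * 3.9 * 1.23) = 6.6489 m/s


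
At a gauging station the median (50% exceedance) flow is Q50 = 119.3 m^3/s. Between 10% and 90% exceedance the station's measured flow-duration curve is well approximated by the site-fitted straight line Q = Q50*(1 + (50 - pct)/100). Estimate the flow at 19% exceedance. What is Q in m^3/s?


Q = 119.3 * (1 + (50 - 19)/100) = 156.2830 m^3/s


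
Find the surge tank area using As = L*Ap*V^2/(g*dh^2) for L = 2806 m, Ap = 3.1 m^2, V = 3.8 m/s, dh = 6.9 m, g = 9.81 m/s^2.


As = 2806 * 3.1 * 3.8^2 / (9.81 * 6.9^2) = 268.9363 m^2


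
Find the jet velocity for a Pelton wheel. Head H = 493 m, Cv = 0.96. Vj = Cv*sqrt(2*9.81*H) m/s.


Vj = 0.96 * sqrt(2*9.81*493) = 94.4157 m/s


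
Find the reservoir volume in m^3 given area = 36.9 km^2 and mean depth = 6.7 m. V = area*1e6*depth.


V = 36.9 * 1e6 * 6.7 = 2.4723e+08 m^3


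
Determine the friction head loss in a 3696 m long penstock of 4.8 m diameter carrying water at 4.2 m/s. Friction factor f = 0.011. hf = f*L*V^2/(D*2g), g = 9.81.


hf = 0.011 * 3696 * 4.2^2 / (4.8 * 2 * 9.81) = 7.6152 m


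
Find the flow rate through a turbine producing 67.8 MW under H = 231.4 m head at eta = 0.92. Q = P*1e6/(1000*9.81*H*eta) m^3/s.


Q = 67.8 * 1e6 / (1000 * 9.81 * 231.4 * 0.92) = 32.4646 m^3/s


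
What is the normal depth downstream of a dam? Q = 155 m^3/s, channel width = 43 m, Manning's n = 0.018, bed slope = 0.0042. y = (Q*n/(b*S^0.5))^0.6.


y = (155 * 0.018 / (43 * 0.0042^0.5))^0.6 = 1.0007 m


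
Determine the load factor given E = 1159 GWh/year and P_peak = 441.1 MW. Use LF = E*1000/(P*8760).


LF = 1159 * 1000 / (441.1 * 8760) = 0.2999


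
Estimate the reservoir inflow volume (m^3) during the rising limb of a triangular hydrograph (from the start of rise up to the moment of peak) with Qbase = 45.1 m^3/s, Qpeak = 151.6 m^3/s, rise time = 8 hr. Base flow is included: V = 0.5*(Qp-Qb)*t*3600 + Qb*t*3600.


V = 0.5*(151.6 - 45.1)*8*3600 + 45.1*8*3600 = 2.8325e+06 m^3


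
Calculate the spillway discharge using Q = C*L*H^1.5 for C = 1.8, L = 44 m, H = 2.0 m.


Q = 1.8 * 44 * 2.0^1.5 = 224.0114 m^3/s


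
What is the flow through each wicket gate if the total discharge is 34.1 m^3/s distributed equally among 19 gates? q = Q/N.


q = 34.1 / 19 = 1.7947 m^3/s


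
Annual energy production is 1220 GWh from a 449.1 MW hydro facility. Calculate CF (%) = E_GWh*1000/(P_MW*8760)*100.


CF = 1220 * 1000 / (449.1 * 8760) * 100 = 31.0108 %


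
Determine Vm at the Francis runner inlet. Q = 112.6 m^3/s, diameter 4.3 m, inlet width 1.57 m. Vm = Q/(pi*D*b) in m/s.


Vm = 112.6 / (pi * 4.3 * 1.57) = 5.3091 m/s


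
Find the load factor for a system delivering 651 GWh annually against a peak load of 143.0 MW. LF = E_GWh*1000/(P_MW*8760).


LF = 651 * 1000 / (143.0 * 8760) = 0.5197


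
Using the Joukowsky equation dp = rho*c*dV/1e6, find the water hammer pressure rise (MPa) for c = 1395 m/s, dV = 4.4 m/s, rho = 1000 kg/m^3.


dp = 1000 * 1395 * 4.4 / 1e6 = 6.1380 MPa


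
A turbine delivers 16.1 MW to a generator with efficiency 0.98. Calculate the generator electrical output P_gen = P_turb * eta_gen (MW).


P_gen = 16.1 * 0.98 = 15.7780 MW


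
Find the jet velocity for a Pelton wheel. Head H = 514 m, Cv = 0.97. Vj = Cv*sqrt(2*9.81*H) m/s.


Vj = 0.97 * sqrt(2*9.81*514) = 97.4098 m/s


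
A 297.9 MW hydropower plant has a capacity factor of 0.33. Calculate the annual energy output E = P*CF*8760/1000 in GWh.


E = 297.9 * 0.33 * 8760 / 1000 = 861.1693 GWh


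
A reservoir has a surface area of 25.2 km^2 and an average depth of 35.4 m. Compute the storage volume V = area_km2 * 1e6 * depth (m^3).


V = 25.2 * 1e6 * 35.4 = 8.9208e+08 m^3


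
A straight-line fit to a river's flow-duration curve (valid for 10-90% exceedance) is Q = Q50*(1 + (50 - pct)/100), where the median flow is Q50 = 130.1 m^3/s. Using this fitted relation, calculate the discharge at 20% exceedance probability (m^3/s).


Q = 130.1 * (1 + (50 - 20)/100) = 169.1300 m^3/s


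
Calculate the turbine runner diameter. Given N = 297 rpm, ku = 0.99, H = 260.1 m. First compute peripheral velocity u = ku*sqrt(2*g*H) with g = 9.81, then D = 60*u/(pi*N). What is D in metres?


u = 0.99 * sqrt(2*9.81*260.1) = 70.7221 m/s
D = 60 * 70.7221 / (pi * 297) = 4.5478 m


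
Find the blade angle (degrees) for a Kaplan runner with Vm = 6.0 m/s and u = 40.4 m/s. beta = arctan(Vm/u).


beta = arctan(6.0 / 40.4) = 8.4475 degrees


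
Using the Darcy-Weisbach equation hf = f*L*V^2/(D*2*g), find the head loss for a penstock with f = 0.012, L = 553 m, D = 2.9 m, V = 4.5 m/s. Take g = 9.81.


hf = 0.012 * 553 * 4.5^2 / (2.9 * 2 * 9.81) = 2.3618 m


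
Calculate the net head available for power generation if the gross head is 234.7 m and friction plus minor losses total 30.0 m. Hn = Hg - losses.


Hn = 234.7 - 30.0 = 204.7000 m


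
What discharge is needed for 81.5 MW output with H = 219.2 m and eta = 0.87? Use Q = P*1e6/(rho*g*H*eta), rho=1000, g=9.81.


Q = 81.5 * 1e6 / (1000 * 9.81 * 219.2 * 0.87) = 43.5641 m^3/s
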